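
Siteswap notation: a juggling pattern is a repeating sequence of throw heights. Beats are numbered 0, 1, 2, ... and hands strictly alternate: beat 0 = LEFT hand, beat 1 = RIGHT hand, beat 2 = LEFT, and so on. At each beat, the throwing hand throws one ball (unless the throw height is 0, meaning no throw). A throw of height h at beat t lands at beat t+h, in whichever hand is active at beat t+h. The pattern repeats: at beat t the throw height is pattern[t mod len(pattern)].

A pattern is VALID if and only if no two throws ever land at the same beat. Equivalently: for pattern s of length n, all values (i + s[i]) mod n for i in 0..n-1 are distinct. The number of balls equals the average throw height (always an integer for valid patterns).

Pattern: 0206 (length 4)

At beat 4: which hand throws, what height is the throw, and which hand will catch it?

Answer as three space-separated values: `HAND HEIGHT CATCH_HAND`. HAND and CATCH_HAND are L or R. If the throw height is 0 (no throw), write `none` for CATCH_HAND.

Beat 4: 4 mod 2 = 0, so hand = L
Throw height = pattern[4 mod 4] = pattern[0] = 0

Answer: L 0 none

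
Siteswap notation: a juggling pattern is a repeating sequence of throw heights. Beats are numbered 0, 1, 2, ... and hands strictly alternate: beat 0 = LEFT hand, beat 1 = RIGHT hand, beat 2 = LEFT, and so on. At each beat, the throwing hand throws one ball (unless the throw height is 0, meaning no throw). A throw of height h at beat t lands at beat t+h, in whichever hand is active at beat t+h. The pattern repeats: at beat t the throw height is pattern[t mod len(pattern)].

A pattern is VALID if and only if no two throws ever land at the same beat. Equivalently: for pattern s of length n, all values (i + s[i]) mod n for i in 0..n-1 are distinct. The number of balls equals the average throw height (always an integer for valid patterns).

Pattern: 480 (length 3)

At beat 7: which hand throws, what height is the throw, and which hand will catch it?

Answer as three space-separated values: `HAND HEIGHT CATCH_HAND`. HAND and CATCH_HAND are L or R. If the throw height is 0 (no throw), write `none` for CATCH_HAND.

Answer: R 8 R

Derivation:
Beat 7: 7 mod 2 = 1, so hand = R
Throw height = pattern[7 mod 3] = pattern[1] = 8
Lands at beat 7+8=15, 15 mod 2 = 1, so catch hand = R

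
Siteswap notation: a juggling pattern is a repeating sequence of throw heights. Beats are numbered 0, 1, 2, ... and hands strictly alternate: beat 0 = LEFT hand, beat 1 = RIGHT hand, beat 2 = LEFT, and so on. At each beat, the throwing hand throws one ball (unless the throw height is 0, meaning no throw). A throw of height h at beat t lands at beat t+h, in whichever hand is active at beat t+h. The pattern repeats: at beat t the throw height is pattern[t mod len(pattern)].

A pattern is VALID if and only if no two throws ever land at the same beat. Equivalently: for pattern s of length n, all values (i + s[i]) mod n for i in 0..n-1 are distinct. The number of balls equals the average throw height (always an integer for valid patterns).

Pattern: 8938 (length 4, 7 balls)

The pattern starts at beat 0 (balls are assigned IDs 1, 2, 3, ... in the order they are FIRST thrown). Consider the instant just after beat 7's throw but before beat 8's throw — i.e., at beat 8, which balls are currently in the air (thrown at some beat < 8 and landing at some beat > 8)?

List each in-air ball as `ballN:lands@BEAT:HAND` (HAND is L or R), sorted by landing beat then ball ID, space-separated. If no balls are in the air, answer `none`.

Answer: ball6:lands@9:R ball2:lands@10:L ball4:lands@11:R ball5:lands@12:L ball3:lands@14:L ball7:lands@15:R

Derivation:
Beat 0 (L): throw ball1 h=8 -> lands@8:L; in-air after throw: [b1@8:L]
Beat 1 (R): throw ball2 h=9 -> lands@10:L; in-air after throw: [b1@8:L b2@10:L]
Beat 2 (L): throw ball3 h=3 -> lands@5:R; in-air after throw: [b3@5:R b1@8:L b2@10:L]
Beat 3 (R): throw ball4 h=8 -> lands@11:R; in-air after throw: [b3@5:R b1@8:L b2@10:L b4@11:R]
Beat 4 (L): throw ball5 h=8 -> lands@12:L; in-air after throw: [b3@5:R b1@8:L b2@10:L b4@11:R b5@12:L]
Beat 5 (R): throw ball3 h=9 -> lands@14:L; in-air after throw: [b1@8:L b2@10:L b4@11:R b5@12:L b3@14:L]
Beat 6 (L): throw ball6 h=3 -> lands@9:R; in-air after throw: [b1@8:L b6@9:R b2@10:L b4@11:R b5@12:L b3@14:L]
Beat 7 (R): throw ball7 h=8 -> lands@15:R; in-air after throw: [b1@8:L b6@9:R b2@10:L b4@11:R b5@12:L b3@14:L b7@15:R]
Beat 8 (L): throw ball1 h=8 -> lands@16:L; in-air after throw: [b6@9:R b2@10:L b4@11:R b5@12:L b3@14:L b7@15:R b1@16:L]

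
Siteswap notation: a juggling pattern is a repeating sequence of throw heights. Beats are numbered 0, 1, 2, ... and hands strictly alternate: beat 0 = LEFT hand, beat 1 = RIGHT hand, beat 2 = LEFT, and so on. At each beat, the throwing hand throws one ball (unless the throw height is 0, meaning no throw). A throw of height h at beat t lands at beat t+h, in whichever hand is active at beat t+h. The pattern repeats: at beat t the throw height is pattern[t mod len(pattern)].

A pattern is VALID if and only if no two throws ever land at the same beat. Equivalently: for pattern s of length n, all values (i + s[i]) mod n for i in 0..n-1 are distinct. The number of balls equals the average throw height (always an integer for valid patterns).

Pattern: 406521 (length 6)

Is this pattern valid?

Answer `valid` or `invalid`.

Answer: invalid

Derivation:
i=0: (i + s[i]) mod n = (0 + 4) mod 6 = 4
i=1: (i + s[i]) mod n = (1 + 0) mod 6 = 1
i=2: (i + s[i]) mod n = (2 + 6) mod 6 = 2
i=3: (i + s[i]) mod n = (3 + 5) mod 6 = 2
i=4: (i + s[i]) mod n = (4 + 2) mod 6 = 0
i=5: (i + s[i]) mod n = (5 + 1) mod 6 = 0
Residues: [4, 1, 2, 2, 0, 0], distinct: False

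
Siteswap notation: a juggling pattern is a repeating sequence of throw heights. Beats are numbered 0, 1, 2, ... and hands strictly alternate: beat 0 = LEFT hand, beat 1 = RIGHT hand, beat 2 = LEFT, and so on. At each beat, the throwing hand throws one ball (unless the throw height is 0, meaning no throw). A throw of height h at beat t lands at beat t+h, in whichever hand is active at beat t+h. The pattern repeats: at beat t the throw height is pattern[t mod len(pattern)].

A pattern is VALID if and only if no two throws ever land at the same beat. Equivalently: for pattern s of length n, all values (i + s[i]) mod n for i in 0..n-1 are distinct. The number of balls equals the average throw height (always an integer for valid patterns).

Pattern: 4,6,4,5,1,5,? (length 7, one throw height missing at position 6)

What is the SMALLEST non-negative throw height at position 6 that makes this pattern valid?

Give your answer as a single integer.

Answer: 3

Derivation:
i=0: (0 + 4) mod 7 = 4
i=1: (1 + 6) mod 7 = 0
i=2: (2 + 4) mod 7 = 6
i=3: (3 + 5) mod 7 = 1
i=4: (4 + 1) mod 7 = 5
i=5: (5 + 5) mod 7 = 3
i=6: s[i]=? (unknown)
Known residues: [0, 1, 3, 4, 5, 6]; need a permutation of 0..6, so missing residue r = 2
Need (6 + s) mod 7 = 2; smallest s = (2 - 6) mod 7 = 3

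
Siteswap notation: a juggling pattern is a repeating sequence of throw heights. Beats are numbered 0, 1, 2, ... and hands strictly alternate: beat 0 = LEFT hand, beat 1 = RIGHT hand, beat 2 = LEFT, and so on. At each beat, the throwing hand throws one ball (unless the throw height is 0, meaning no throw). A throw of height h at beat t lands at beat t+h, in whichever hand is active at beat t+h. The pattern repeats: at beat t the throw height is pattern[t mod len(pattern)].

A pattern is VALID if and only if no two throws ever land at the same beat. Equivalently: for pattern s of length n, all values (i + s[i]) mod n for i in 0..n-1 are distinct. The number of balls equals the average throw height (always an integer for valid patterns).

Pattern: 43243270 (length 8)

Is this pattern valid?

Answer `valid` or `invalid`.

i=0: (i + s[i]) mod n = (0 + 4) mod 8 = 4
i=1: (i + s[i]) mod n = (1 + 3) mod 8 = 4
i=2: (i + s[i]) mod n = (2 + 2) mod 8 = 4
i=3: (i + s[i]) mod n = (3 + 4) mod 8 = 7
i=4: (i + s[i]) mod n = (4 + 3) mod 8 = 7
i=5: (i + s[i]) mod n = (5 + 2) mod 8 = 7
i=6: (i + s[i]) mod n = (6 + 7) mod 8 = 5
i=7: (i + s[i]) mod n = (7 + 0) mod 8 = 7
Residues: [4, 4, 4, 7, 7, 7, 5, 7], distinct: False

Answer: invalid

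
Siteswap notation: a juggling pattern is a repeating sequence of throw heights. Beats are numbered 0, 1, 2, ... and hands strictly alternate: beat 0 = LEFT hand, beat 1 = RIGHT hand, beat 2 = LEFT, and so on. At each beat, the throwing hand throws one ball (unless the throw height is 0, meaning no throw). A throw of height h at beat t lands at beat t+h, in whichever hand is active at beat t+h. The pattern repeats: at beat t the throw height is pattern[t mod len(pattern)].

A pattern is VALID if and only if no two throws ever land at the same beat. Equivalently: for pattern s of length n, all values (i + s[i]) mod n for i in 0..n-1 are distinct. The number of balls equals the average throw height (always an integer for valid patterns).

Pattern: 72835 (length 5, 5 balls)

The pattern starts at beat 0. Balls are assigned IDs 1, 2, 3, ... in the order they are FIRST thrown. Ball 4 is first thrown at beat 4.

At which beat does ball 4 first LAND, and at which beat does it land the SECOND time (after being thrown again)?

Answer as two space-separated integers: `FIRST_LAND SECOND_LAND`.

Answer: 9 14

Derivation:
Beat 0 (L): throw ball1 h=7 -> lands@7:R; in-air after throw: [b1@7:R]
Beat 1 (R): throw ball2 h=2 -> lands@3:R; in-air after throw: [b2@3:R b1@7:R]
Beat 2 (L): throw ball3 h=8 -> lands@10:L; in-air after throw: [b2@3:R b1@7:R b3@10:L]
Beat 3 (R): throw ball2 h=3 -> lands@6:L; in-air after throw: [b2@6:L b1@7:R b3@10:L]
Beat 4 (L): throw ball4 h=5 -> lands@9:R; in-air after throw: [b2@6:L b1@7:R b4@9:R b3@10:L]
Beat 5 (R): throw ball5 h=7 -> lands@12:L; in-air after throw: [b2@6:L b1@7:R b4@9:R b3@10:L b5@12:L]
Beat 6 (L): throw ball2 h=2 -> lands@8:L; in-air after throw: [b1@7:R b2@8:L b4@9:R b3@10:L b5@12:L]
Beat 7 (R): throw ball1 h=8 -> lands@15:R; in-air after throw: [b2@8:L b4@9:R b3@10:L b5@12:L b1@15:R]
Beat 8 (L): throw ball2 h=3 -> lands@11:R; in-air after throw: [b4@9:R b3@10:L b2@11:R b5@12:L b1@15:R]
Beat 9 (R): throw ball4 h=5 -> lands@14:L; in-air after throw: [b3@10:L b2@11:R b5@12:L b4@14:L b1@15:R]
Beat 10 (L): throw ball3 h=7 -> lands@17:R; in-air after throw: [b2@11:R b5@12:L b4@14:L b1@15:R b3@17:R]
Beat 11 (R): throw ball2 h=2 -> lands@13:R; in-air after throw: [b5@12:L b2@13:R b4@14:L b1@15:R b3@17:R]
Beat 12 (L): throw ball5 h=8 -> lands@20:L; in-air after throw: [b2@13:R b4@14:L b1@15:R b3@17:R b5@20:L]
Beat 13 (R): throw ball2 h=3 -> lands@16:L; in-air after throw: [b4@14:L b1@15:R b2@16:L b3@17:R b5@20:L]
Beat 14 (L): throw ball4 h=5 -> lands@19:R; in-air after throw: [b1@15:R b2@16:L b3@17:R b4@19:R b5@20:L]
Ball 4: thrown@4 h=5 -> first land @9; rethrown@9 h=5 -> second land @14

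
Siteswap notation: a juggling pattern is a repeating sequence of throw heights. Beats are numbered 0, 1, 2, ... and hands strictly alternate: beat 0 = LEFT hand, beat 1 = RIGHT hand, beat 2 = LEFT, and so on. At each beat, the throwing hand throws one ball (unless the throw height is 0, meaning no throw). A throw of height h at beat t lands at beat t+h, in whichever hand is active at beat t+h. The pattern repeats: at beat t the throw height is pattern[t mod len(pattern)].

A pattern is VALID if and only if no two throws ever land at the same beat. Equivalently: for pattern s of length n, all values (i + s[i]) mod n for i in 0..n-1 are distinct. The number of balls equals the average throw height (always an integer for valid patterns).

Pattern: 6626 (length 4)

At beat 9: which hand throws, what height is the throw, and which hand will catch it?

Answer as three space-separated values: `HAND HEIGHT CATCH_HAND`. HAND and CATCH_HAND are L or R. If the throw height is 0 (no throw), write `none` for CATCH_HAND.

Answer: R 6 R

Derivation:
Beat 9: 9 mod 2 = 1, so hand = R
Throw height = pattern[9 mod 4] = pattern[1] = 6
Lands at beat 9+6=15, 15 mod 2 = 1, so catch hand = R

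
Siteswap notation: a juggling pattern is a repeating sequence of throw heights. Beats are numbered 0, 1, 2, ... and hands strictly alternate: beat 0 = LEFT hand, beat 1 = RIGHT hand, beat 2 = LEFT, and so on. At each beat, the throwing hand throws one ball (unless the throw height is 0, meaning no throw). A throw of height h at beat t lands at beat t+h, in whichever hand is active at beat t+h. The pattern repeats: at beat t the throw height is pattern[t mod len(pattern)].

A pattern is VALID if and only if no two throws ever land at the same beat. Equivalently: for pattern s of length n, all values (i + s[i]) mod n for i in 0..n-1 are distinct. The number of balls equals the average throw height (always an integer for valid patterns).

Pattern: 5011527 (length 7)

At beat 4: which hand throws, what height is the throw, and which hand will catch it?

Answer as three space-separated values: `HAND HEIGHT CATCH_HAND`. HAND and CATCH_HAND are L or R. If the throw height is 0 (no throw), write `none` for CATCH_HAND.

Answer: L 5 R

Derivation:
Beat 4: 4 mod 2 = 0, so hand = L
Throw height = pattern[4 mod 7] = pattern[4] = 5
Lands at beat 4+5=9, 9 mod 2 = 1, so catch hand = R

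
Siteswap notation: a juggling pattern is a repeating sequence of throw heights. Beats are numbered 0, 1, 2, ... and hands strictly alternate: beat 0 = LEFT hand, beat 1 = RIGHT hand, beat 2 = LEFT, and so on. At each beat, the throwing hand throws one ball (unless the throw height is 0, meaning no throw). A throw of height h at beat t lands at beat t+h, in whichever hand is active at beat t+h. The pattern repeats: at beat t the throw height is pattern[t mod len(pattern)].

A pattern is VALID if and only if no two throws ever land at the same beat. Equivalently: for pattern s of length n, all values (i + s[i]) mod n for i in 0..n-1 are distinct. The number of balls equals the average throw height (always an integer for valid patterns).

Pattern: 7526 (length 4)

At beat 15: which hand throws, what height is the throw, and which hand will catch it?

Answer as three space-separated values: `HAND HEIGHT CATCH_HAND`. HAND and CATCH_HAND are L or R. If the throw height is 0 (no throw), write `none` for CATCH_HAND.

Beat 15: 15 mod 2 = 1, so hand = R
Throw height = pattern[15 mod 4] = pattern[3] = 6
Lands at beat 15+6=21, 21 mod 2 = 1, so catch hand = R

Answer: R 6 R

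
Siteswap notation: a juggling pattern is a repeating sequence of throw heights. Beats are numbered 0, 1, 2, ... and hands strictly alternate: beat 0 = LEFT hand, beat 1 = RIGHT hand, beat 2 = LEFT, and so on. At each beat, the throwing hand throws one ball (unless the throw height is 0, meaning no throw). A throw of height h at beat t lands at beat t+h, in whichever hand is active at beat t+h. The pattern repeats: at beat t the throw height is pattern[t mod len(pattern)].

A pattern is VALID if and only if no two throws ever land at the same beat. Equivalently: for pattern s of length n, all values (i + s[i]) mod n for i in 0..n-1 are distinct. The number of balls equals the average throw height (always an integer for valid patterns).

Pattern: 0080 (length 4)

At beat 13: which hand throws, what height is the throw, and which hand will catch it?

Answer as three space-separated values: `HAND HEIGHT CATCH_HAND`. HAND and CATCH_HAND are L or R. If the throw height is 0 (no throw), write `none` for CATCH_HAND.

Beat 13: 13 mod 2 = 1, so hand = R
Throw height = pattern[13 mod 4] = pattern[1] = 0

Answer: R 0 none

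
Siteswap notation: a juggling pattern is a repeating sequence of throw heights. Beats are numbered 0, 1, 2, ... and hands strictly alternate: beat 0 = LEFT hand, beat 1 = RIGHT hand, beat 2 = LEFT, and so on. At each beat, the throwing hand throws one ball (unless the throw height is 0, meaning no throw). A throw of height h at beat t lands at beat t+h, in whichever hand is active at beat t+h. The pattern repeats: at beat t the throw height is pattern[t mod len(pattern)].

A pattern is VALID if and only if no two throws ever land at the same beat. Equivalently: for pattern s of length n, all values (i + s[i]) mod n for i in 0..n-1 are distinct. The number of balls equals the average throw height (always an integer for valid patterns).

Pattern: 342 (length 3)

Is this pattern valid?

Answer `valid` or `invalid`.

i=0: (i + s[i]) mod n = (0 + 3) mod 3 = 0
i=1: (i + s[i]) mod n = (1 + 4) mod 3 = 2
i=2: (i + s[i]) mod n = (2 + 2) mod 3 = 1
Residues: [0, 2, 1], distinct: True

Answer: valid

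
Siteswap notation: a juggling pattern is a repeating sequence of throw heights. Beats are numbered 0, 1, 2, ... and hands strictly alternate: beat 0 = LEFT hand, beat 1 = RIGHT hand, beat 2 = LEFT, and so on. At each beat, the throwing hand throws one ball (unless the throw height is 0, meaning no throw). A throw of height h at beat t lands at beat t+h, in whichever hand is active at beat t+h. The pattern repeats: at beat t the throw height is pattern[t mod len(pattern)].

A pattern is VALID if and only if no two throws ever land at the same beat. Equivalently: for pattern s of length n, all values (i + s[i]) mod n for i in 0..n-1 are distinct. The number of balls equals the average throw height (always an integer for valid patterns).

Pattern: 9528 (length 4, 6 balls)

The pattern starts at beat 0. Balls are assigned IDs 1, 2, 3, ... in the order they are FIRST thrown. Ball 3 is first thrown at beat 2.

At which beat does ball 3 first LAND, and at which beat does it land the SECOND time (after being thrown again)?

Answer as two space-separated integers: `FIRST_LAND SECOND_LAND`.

Beat 0 (L): throw ball1 h=9 -> lands@9:R; in-air after throw: [b1@9:R]
Beat 1 (R): throw ball2 h=5 -> lands@6:L; in-air after throw: [b2@6:L b1@9:R]
Beat 2 (L): throw ball3 h=2 -> lands@4:L; in-air after throw: [b3@4:L b2@6:L b1@9:R]
Beat 3 (R): throw ball4 h=8 -> lands@11:R; in-air after throw: [b3@4:L b2@6:L b1@9:R b4@11:R]
Beat 4 (L): throw ball3 h=9 -> lands@13:R; in-air after throw: [b2@6:L b1@9:R b4@11:R b3@13:R]
Beat 5 (R): throw ball5 h=5 -> lands@10:L; in-air after throw: [b2@6:L b1@9:R b5@10:L b4@11:R b3@13:R]
Beat 6 (L): throw ball2 h=2 -> lands@8:L; in-air after throw: [b2@8:L b1@9:R b5@10:L b4@11:R b3@13:R]
Beat 7 (R): throw ball6 h=8 -> lands@15:R; in-air after throw: [b2@8:L b1@9:R b5@10:L b4@11:R b3@13:R b6@15:R]
Beat 8 (L): throw ball2 h=9 -> lands@17:R; in-air after throw: [b1@9:R b5@10:L b4@11:R b3@13:R b6@15:R b2@17:R]
Beat 9 (R): throw ball1 h=5 -> lands@14:L; in-air after throw: [b5@10:L b4@11:R b3@13:R b1@14:L b6@15:R b2@17:R]
Beat 10 (L): throw ball5 h=2 -> lands@12:L; in-air after throw: [b4@11:R b5@12:L b3@13:R b1@14:L b6@15:R b2@17:R]
Beat 11 (R): throw ball4 h=8 -> lands@19:R; in-air after throw: [b5@12:L b3@13:R b1@14:L b6@15:R b2@17:R b4@19:R]
Beat 12 (L): throw ball5 h=9 -> lands@21:R; in-air after throw: [b3@13:R b1@14:L b6@15:R b2@17:R b4@19:R b5@21:R]
Beat 13 (R): throw ball3 h=5 -> lands@18:L; in-air after throw: [b1@14:L b6@15:R b2@17:R b3@18:L b4@19:R b5@21:R]
Ball 3: thrown@2 h=2 -> first land @4; rethrown@4 h=9 -> second land @13

Answer: 4 13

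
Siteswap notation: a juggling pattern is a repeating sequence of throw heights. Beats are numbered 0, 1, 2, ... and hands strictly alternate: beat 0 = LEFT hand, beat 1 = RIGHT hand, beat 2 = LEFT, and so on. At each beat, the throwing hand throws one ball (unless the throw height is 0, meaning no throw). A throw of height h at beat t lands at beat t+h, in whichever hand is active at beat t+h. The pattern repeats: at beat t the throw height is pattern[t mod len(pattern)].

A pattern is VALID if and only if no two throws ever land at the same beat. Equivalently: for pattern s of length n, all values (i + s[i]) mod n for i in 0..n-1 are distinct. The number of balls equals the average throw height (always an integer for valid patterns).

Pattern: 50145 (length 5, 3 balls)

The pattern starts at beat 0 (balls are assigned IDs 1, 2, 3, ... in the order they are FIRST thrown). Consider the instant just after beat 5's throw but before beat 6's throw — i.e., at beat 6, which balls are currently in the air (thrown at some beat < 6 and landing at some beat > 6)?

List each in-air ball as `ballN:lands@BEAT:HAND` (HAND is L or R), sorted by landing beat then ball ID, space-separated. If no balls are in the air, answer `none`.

Answer: ball2:lands@7:R ball3:lands@9:R ball1:lands@10:L

Derivation:
Beat 0 (L): throw ball1 h=5 -> lands@5:R; in-air after throw: [b1@5:R]
Beat 2 (L): throw ball2 h=1 -> lands@3:R; in-air after throw: [b2@3:R b1@5:R]
Beat 3 (R): throw ball2 h=4 -> lands@7:R; in-air after throw: [b1@5:R b2@7:R]
Beat 4 (L): throw ball3 h=5 -> lands@9:R; in-air after throw: [b1@5:R b2@7:R b3@9:R]
Beat 5 (R): throw ball1 h=5 -> lands@10:L; in-air after throw: [b2@7:R b3@9:R b1@10:L]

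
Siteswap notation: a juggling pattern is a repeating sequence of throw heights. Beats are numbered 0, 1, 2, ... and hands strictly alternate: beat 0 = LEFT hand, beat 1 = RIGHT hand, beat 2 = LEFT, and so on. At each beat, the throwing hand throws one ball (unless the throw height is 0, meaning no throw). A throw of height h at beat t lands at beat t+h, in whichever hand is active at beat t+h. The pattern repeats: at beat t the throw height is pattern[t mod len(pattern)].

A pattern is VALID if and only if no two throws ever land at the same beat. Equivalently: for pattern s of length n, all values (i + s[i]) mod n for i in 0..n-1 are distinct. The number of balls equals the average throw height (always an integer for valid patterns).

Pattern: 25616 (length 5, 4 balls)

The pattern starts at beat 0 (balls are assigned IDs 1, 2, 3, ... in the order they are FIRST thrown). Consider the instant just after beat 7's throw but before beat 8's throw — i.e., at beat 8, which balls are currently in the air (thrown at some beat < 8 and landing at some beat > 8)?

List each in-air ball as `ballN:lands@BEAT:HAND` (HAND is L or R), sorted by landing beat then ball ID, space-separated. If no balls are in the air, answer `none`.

Answer: ball3:lands@10:L ball2:lands@11:R ball4:lands@13:R

Derivation:
Beat 0 (L): throw ball1 h=2 -> lands@2:L; in-air after throw: [b1@2:L]
Beat 1 (R): throw ball2 h=5 -> lands@6:L; in-air after throw: [b1@2:L b2@6:L]
Beat 2 (L): throw ball1 h=6 -> lands@8:L; in-air after throw: [b2@6:L b1@8:L]
Beat 3 (R): throw ball3 h=1 -> lands@4:L; in-air after throw: [b3@4:L b2@6:L b1@8:L]
Beat 4 (L): throw ball3 h=6 -> lands@10:L; in-air after throw: [b2@6:L b1@8:L b3@10:L]
Beat 5 (R): throw ball4 h=2 -> lands@7:R; in-air after throw: [b2@6:L b4@7:R b1@8:L b3@10:L]
Beat 6 (L): throw ball2 h=5 -> lands@11:R; in-air after throw: [b4@7:R b1@8:L b3@10:L b2@11:R]
Beat 7 (R): throw ball4 h=6 -> lands@13:R; in-air after throw: [b1@8:L b3@10:L b2@11:R b4@13:R]
Beat 8 (L): throw ball1 h=1 -> lands@9:R; in-air after throw: [b1@9:R b3@10:L b2@11:R b4@13:R]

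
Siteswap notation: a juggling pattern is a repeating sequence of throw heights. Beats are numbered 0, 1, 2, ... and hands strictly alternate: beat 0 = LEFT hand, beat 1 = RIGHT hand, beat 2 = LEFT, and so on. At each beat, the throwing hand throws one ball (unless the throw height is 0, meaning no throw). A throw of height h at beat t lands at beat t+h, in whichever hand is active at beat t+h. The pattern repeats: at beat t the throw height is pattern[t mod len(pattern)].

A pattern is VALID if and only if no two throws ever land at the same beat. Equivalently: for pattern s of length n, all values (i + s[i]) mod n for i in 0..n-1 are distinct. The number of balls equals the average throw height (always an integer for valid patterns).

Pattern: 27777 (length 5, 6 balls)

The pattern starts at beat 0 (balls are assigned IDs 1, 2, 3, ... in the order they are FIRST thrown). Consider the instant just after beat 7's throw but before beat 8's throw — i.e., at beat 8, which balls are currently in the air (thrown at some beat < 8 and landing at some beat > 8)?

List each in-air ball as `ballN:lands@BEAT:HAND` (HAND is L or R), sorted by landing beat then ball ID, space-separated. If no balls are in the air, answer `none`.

Answer: ball1:lands@9:R ball3:lands@10:L ball4:lands@11:R ball6:lands@13:R ball5:lands@14:L

Derivation:
Beat 0 (L): throw ball1 h=2 -> lands@2:L; in-air after throw: [b1@2:L]
Beat 1 (R): throw ball2 h=7 -> lands@8:L; in-air after throw: [b1@2:L b2@8:L]
Beat 2 (L): throw ball1 h=7 -> lands@9:R; in-air after throw: [b2@8:L b1@9:R]
Beat 3 (R): throw ball3 h=7 -> lands@10:L; in-air after throw: [b2@8:L b1@9:R b3@10:L]
Beat 4 (L): throw ball4 h=7 -> lands@11:R; in-air after throw: [b2@8:L b1@9:R b3@10:L b4@11:R]
Beat 5 (R): throw ball5 h=2 -> lands@7:R; in-air after throw: [b5@7:R b2@8:L b1@9:R b3@10:L b4@11:R]
Beat 6 (L): throw ball6 h=7 -> lands@13:R; in-air after throw: [b5@7:R b2@8:L b1@9:R b3@10:L b4@11:R b6@13:R]
Beat 7 (R): throw ball5 h=7 -> lands@14:L; in-air after throw: [b2@8:L b1@9:R b3@10:L b4@11:R b6@13:R b5@14:L]
Beat 8 (L): throw ball2 h=7 -> lands@15:R; in-air after throw: [b1@9:R b3@10:L b4@11:R b6@13:R b5@14:L b2@15:R]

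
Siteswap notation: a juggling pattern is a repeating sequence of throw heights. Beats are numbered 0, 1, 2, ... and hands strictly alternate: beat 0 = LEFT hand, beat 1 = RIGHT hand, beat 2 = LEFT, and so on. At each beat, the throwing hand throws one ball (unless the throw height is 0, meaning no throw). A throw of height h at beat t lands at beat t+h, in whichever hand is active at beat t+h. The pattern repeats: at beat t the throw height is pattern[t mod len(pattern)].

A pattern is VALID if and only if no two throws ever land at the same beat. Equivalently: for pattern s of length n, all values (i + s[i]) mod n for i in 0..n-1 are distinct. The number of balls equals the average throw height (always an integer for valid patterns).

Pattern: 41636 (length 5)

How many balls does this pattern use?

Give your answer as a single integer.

Pattern = [4, 1, 6, 3, 6], length n = 5
  position 0: throw height = 4, running sum = 4
  position 1: throw height = 1, running sum = 5
  position 2: throw height = 6, running sum = 11
  position 3: throw height = 3, running sum = 14
  position 4: throw height = 6, running sum = 20
Total sum = 20; balls = sum / n = 20 / 5 = 4

Answer: 4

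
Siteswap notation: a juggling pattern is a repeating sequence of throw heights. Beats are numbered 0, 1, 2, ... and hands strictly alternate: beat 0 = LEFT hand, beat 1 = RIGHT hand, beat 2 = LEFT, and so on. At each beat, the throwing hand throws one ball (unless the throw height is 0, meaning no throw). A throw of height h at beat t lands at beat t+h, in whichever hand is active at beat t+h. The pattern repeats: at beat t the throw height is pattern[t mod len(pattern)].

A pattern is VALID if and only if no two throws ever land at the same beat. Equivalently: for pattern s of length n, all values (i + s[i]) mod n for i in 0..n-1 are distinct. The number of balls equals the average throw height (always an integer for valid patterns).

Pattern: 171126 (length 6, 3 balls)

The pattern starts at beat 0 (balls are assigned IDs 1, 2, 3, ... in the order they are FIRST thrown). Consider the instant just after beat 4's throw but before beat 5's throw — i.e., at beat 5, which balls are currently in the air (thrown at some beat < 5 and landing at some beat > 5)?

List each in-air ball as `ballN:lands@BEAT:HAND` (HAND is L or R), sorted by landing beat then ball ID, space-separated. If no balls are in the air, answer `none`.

Beat 0 (L): throw ball1 h=1 -> lands@1:R; in-air after throw: [b1@1:R]
Beat 1 (R): throw ball1 h=7 -> lands@8:L; in-air after throw: [b1@8:L]
Beat 2 (L): throw ball2 h=1 -> lands@3:R; in-air after throw: [b2@3:R b1@8:L]
Beat 3 (R): throw ball2 h=1 -> lands@4:L; in-air after throw: [b2@4:L b1@8:L]
Beat 4 (L): throw ball2 h=2 -> lands@6:L; in-air after throw: [b2@6:L b1@8:L]
Beat 5 (R): throw ball3 h=6 -> lands@11:R; in-air after throw: [b2@6:L b1@8:L b3@11:R]

Answer: ball2:lands@6:L ball1:lands@8:L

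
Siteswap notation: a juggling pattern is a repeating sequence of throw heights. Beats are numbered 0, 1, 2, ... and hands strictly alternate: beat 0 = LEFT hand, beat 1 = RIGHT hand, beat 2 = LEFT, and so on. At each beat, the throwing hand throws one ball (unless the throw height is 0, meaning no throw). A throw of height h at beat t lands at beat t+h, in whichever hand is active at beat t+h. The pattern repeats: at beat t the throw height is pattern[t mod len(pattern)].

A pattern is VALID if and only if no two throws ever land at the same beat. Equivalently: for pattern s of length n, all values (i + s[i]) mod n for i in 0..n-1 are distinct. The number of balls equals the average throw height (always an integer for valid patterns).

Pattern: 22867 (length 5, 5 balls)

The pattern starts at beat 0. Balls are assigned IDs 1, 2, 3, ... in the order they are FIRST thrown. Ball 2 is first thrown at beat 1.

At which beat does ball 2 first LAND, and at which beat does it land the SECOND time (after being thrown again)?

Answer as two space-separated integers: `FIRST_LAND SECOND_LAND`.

Answer: 3 9

Derivation:
Beat 0 (L): throw ball1 h=2 -> lands@2:L; in-air after throw: [b1@2:L]
Beat 1 (R): throw ball2 h=2 -> lands@3:R; in-air after throw: [b1@2:L b2@3:R]
Beat 2 (L): throw ball1 h=8 -> lands@10:L; in-air after throw: [b2@3:R b1@10:L]
Beat 3 (R): throw ball2 h=6 -> lands@9:R; in-air after throw: [b2@9:R b1@10:L]
Beat 4 (L): throw ball3 h=7 -> lands@11:R; in-air after throw: [b2@9:R b1@10:L b3@11:R]
Beat 5 (R): throw ball4 h=2 -> lands@7:R; in-air after throw: [b4@7:R b2@9:R b1@10:L b3@11:R]
Beat 6 (L): throw ball5 h=2 -> lands@8:L; in-air after throw: [b4@7:R b5@8:L b2@9:R b1@10:L b3@11:R]
Beat 7 (R): throw ball4 h=8 -> lands@15:R; in-air after throw: [b5@8:L b2@9:R b1@10:L b3@11:R b4@15:R]
Beat 8 (L): throw ball5 h=6 -> lands@14:L; in-air after throw: [b2@9:R b1@10:L b3@11:R b5@14:L b4@15:R]
Beat 9 (R): throw ball2 h=7 -> lands@16:L; in-air after throw: [b1@10:L b3@11:R b5@14:L b4@15:R b2@16:L]
Ball 2: thrown@1 h=2 -> first land @3; rethrown@3 h=6 -> second land @9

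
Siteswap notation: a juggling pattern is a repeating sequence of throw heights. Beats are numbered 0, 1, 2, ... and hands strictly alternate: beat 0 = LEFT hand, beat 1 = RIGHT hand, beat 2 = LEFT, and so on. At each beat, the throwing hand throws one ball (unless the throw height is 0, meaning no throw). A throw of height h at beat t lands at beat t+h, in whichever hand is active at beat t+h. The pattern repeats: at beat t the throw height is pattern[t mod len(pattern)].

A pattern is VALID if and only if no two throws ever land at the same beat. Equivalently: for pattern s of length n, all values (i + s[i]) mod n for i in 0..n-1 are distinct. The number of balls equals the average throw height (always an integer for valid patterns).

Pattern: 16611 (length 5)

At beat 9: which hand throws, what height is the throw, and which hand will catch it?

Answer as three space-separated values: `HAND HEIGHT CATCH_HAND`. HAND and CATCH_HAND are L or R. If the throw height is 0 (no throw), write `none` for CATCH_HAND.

Beat 9: 9 mod 2 = 1, so hand = R
Throw height = pattern[9 mod 5] = pattern[4] = 1
Lands at beat 9+1=10, 10 mod 2 = 0, so catch hand = L

Answer: R 1 L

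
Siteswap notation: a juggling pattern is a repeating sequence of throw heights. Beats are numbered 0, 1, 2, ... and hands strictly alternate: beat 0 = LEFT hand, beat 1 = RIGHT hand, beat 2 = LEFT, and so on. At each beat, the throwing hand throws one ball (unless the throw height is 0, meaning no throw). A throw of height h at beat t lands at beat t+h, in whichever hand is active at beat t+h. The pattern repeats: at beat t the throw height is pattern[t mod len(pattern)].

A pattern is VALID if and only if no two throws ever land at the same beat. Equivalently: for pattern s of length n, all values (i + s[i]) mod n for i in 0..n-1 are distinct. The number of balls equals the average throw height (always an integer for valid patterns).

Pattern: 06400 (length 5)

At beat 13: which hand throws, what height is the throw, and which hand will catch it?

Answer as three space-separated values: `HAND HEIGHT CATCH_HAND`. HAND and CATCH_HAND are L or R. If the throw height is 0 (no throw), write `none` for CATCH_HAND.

Beat 13: 13 mod 2 = 1, so hand = R
Throw height = pattern[13 mod 5] = pattern[3] = 0

Answer: R 0 none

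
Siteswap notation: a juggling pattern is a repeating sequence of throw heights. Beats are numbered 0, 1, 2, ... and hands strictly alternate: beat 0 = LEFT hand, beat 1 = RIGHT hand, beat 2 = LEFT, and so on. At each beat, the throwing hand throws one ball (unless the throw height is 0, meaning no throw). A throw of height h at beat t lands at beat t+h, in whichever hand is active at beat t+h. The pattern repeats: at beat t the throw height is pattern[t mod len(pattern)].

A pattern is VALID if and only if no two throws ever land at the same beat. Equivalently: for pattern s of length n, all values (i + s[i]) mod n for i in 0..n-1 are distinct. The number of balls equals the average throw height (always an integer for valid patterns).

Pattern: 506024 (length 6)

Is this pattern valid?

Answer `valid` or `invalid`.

Answer: invalid

Derivation:
i=0: (i + s[i]) mod n = (0 + 5) mod 6 = 5
i=1: (i + s[i]) mod n = (1 + 0) mod 6 = 1
i=2: (i + s[i]) mod n = (2 + 6) mod 6 = 2
i=3: (i + s[i]) mod n = (3 + 0) mod 6 = 3
i=4: (i + s[i]) mod n = (4 + 2) mod 6 = 0
i=5: (i + s[i]) mod n = (5 + 4) mod 6 = 3
Residues: [5, 1, 2, 3, 0, 3], distinct: False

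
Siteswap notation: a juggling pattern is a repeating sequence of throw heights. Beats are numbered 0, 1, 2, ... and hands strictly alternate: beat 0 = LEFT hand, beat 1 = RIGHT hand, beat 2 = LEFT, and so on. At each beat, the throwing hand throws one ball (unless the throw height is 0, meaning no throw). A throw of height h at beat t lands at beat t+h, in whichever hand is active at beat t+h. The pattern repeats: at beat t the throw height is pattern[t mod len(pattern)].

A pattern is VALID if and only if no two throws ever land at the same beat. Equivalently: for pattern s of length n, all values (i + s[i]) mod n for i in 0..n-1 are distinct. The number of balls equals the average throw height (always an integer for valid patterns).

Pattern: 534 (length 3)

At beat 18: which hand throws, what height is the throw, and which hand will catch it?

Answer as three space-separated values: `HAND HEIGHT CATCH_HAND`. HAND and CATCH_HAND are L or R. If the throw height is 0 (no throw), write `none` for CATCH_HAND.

Answer: L 5 R

Derivation:
Beat 18: 18 mod 2 = 0, so hand = L
Throw height = pattern[18 mod 3] = pattern[0] = 5
Lands at beat 18+5=23, 23 mod 2 = 1, so catch hand = R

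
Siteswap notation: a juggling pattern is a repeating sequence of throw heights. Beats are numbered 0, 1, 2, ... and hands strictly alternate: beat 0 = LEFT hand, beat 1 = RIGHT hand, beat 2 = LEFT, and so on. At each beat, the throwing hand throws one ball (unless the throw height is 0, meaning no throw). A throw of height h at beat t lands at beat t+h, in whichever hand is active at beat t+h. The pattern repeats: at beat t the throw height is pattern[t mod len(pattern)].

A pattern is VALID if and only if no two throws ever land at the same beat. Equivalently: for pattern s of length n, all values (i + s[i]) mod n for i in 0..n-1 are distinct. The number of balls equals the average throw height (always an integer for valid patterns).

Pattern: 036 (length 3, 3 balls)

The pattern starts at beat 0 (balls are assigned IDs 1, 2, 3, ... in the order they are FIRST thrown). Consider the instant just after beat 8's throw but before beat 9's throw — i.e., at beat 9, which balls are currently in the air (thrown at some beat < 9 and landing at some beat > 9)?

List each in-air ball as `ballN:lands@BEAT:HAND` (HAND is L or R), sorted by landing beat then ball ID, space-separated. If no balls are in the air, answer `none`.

Beat 1 (R): throw ball1 h=3 -> lands@4:L; in-air after throw: [b1@4:L]
Beat 2 (L): throw ball2 h=6 -> lands@8:L; in-air after throw: [b1@4:L b2@8:L]
Beat 4 (L): throw ball1 h=3 -> lands@7:R; in-air after throw: [b1@7:R b2@8:L]
Beat 5 (R): throw ball3 h=6 -> lands@11:R; in-air after throw: [b1@7:R b2@8:L b3@11:R]
Beat 7 (R): throw ball1 h=3 -> lands@10:L; in-air after throw: [b2@8:L b1@10:L b3@11:R]
Beat 8 (L): throw ball2 h=6 -> lands@14:L; in-air after throw: [b1@10:L b3@11:R b2@14:L]

Answer: ball1:lands@10:L ball3:lands@11:R ball2:lands@14:L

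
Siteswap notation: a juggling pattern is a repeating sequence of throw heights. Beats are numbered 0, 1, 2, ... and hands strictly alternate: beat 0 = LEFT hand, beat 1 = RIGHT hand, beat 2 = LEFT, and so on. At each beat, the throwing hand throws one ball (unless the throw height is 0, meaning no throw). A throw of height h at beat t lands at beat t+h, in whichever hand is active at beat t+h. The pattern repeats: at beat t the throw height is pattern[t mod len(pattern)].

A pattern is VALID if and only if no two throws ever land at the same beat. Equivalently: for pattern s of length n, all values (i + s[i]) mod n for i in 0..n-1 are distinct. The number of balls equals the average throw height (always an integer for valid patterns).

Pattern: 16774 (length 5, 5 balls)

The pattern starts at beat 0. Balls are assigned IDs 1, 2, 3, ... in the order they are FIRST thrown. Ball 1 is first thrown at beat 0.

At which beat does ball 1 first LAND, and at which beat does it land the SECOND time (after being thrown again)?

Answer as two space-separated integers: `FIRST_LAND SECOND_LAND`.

Answer: 1 7

Derivation:
Beat 0 (L): throw ball1 h=1 -> lands@1:R; in-air after throw: [b1@1:R]
Beat 1 (R): throw ball1 h=6 -> lands@7:R; in-air after throw: [b1@7:R]
Beat 2 (L): throw ball2 h=7 -> lands@9:R; in-air after throw: [b1@7:R b2@9:R]
Beat 3 (R): throw ball3 h=7 -> lands@10:L; in-air after throw: [b1@7:R b2@9:R b3@10:L]
Beat 4 (L): throw ball4 h=4 -> lands@8:L; in-air after throw: [b1@7:R b4@8:L b2@9:R b3@10:L]
Beat 5 (R): throw ball5 h=1 -> lands@6:L; in-air after throw: [b5@6:L b1@7:R b4@8:L b2@9:R b3@10:L]
Beat 6 (L): throw ball5 h=6 -> lands@12:L; in-air after throw: [b1@7:R b4@8:L b2@9:R b3@10:L b5@12:L]
Beat 7 (R): throw ball1 h=7 -> lands@14:L; in-air after throw: [b4@8:L b2@9:R b3@10:L b5@12:L b1@14:L]
Ball 1: thrown@0 h=1 -> first land @1; rethrown@1 h=6 -> second land @7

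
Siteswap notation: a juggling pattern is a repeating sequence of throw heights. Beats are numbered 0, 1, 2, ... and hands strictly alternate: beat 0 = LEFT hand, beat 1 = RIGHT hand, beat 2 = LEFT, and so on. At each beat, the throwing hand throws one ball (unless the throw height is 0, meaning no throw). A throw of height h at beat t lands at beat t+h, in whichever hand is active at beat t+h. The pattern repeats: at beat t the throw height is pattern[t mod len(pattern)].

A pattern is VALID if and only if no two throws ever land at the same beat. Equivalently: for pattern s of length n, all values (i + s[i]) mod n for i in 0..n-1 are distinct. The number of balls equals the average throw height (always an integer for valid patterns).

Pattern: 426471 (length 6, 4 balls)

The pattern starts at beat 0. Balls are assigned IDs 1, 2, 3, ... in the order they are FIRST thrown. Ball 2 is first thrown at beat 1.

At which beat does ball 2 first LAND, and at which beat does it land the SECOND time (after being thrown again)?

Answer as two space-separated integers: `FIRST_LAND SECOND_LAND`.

Beat 0 (L): throw ball1 h=4 -> lands@4:L; in-air after throw: [b1@4:L]
Beat 1 (R): throw ball2 h=2 -> lands@3:R; in-air after throw: [b2@3:R b1@4:L]
Beat 2 (L): throw ball3 h=6 -> lands@8:L; in-air after throw: [b2@3:R b1@4:L b3@8:L]
Beat 3 (R): throw ball2 h=4 -> lands@7:R; in-air after throw: [b1@4:L b2@7:R b3@8:L]
Beat 4 (L): throw ball1 h=7 -> lands@11:R; in-air after throw: [b2@7:R b3@8:L b1@11:R]
Beat 5 (R): throw ball4 h=1 -> lands@6:L; in-air after throw: [b4@6:L b2@7:R b3@8:L b1@11:R]
Beat 6 (L): throw ball4 h=4 -> lands@10:L; in-air after throw: [b2@7:R b3@8:L b4@10:L b1@11:R]
Beat 7 (R): throw ball2 h=2 -> lands@9:R; in-air after throw: [b3@8:L b2@9:R b4@10:L b1@11:R]
Ball 2: thrown@1 h=2 -> first land @3; rethrown@3 h=4 -> second land @7

Answer: 3 7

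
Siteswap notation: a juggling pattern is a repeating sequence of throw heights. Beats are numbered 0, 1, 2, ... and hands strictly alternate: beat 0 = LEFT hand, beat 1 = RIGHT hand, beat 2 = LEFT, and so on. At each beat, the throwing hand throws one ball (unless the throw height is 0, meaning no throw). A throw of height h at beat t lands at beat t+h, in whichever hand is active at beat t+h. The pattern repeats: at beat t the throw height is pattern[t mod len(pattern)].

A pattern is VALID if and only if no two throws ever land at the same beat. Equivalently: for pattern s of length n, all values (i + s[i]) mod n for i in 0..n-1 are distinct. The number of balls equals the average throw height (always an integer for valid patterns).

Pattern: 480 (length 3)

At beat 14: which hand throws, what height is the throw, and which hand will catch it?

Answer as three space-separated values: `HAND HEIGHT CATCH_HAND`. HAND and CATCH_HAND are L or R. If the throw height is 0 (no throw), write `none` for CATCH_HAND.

Answer: L 0 none

Derivation:
Beat 14: 14 mod 2 = 0, so hand = L
Throw height = pattern[14 mod 3] = pattern[2] = 0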